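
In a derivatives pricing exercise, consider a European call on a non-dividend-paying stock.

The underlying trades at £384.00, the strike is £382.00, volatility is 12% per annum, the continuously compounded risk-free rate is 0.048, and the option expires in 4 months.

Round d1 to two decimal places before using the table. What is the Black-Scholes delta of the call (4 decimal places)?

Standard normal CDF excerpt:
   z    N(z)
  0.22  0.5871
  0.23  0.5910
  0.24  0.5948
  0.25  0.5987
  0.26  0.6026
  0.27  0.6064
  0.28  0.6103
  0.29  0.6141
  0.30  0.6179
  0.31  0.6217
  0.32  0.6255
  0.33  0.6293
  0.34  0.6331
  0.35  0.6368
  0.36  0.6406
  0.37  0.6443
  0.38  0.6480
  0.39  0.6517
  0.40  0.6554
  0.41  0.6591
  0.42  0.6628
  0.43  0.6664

0.6331

T = 0.3333;  σ√T = 0.0693
d₁ = [ln(384/382) + (0.048 + 0.12²/2)·0.3333] / 0.0693 = [0.0052 + 0.0184] / 0.0693 = 0.3410 ⇒ 0.34
N(d₁) = N(0.34) = 0.6331
Δ_call = N(d₁) = 0.6331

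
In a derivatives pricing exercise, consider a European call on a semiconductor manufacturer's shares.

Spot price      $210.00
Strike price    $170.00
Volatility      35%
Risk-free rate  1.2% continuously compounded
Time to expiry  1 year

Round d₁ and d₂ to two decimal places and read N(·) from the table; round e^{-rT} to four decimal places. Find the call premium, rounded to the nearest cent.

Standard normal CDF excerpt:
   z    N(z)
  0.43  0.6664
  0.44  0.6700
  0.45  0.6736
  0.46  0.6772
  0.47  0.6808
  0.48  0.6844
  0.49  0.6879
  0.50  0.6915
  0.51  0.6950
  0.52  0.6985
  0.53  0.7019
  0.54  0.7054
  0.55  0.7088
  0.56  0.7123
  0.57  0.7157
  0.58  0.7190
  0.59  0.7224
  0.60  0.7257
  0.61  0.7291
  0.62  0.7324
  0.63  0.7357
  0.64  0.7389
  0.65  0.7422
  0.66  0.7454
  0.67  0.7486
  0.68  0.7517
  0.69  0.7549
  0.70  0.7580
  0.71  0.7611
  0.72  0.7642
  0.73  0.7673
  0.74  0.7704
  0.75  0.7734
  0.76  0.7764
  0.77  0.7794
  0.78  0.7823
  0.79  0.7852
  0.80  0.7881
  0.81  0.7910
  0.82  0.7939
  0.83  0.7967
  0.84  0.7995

$52.36

T = 1;  σ√T = 0.3500
d₁ = [ln(210/170) + (0.012 + 0.35²/2)·1] / 0.3500 = [0.2113 + 0.0732] / 0.3500 = 0.8130 ⇒ 0.81
d₂ = d₁ − σ√T = 0.8130 − 0.3500 = 0.4630 ⇒ 0.46
e^(−rT) = e^(−0.012·1) = 0.9881
N(d₁) = N(0.81) = 0.7910;  N(d₂) = N(0.46) = 0.6772
C = 210·0.7910 − 170·0.9881·0.6772 = 166.1100 − 113.7540 = 52.3560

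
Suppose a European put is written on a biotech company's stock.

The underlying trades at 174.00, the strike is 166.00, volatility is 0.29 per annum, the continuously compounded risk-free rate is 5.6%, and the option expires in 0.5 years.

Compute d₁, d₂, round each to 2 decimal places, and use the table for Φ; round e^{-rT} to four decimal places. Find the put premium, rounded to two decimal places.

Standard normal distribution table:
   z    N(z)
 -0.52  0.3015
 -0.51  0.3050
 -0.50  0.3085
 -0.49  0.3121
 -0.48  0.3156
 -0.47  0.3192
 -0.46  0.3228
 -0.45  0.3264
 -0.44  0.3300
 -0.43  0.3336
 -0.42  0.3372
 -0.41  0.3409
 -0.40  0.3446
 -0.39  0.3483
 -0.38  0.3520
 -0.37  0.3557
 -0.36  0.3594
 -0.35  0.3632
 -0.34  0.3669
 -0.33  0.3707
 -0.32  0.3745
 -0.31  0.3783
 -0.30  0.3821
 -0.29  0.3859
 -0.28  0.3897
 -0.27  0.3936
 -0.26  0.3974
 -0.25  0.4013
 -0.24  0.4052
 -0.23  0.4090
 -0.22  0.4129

T = 0.5;  σ√T = 0.2051
d₁ = [ln(174/166) + (0.056 + 0.29²/2)·0.5] / 0.2051 = [0.0471 + 0.0490] / 0.2051 = 0.4686 → 0.47
d₂ = d₁ − σ√T = 0.4686 − 0.2051 = 0.2635 → 0.26
e^(−rT) = e^(−0.056·0.5) = 0.9724
P = 166·0.9724·N(-0.26) − 174·N(-0.47) = 166·0.9724·0.3974 − 174·0.3192 = 64.1477 − 55.5408 = 8.6069

8.61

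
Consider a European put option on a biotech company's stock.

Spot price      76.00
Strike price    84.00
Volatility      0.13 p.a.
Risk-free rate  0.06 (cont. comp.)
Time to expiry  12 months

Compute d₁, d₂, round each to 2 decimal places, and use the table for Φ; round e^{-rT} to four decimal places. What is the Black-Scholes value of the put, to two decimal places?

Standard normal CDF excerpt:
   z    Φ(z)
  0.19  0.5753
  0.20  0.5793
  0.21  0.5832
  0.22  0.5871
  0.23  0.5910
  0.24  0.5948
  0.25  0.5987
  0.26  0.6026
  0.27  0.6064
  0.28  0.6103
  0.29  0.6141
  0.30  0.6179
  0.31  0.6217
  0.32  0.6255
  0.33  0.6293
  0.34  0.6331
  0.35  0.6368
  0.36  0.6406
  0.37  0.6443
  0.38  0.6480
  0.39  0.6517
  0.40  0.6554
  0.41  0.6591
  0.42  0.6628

T = 1;  σ√T = 0.1300
d₁ = [ln(76/84) + (0.06 + 0.13²/2)·1] / 0.1300 = [-0.1001 + 0.0684] / 0.1300 = -0.2433 ≈ -0.24
d₂ = d₁ − σ√T = -0.2433 − 0.1300 = -0.3733 ≈ -0.37
e^(−rT) = e^(−0.06·1) = 0.9418
N(−d₂) = N(0.37) = 0.6443;  N(−d₁) = N(0.24) = 0.5948
P = 84·0.9418·0.6443 − 76·0.5948 = 50.9713 − 45.2048 = 5.7665

5.77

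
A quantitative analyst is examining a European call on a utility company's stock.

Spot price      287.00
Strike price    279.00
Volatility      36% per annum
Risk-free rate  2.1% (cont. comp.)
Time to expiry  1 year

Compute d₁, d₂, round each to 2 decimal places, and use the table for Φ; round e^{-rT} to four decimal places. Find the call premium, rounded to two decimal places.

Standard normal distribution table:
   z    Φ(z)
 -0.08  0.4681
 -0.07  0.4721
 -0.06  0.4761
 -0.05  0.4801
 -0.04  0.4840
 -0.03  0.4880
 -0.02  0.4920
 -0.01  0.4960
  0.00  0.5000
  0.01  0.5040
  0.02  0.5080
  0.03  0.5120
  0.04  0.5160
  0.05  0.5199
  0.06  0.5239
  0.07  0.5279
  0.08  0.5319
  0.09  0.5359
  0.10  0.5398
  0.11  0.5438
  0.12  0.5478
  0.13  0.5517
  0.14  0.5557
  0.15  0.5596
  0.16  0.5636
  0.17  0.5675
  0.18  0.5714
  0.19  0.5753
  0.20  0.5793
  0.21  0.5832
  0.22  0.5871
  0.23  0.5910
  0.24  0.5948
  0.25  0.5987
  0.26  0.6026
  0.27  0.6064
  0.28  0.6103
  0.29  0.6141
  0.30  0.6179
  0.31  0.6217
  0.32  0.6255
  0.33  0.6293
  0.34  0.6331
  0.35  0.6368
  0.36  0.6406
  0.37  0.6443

σ√T = 0.36·√1 = 0.3600
d₁ = [ln(287/279) + (0.021 + 0.36²/2)·1] / 0.3600 = [0.0283 + 0.0858] / 0.3600 = 0.3169 ⇒ 0.32
d₂ = d₁ − σ√T = 0.3169 − 0.3600 = -0.0431 ⇒ -0.04
exp(−rT) = exp(−0.021·1) = 0.9792
N(d₁) = N(0.32) = 0.6255;  N(d₂) = N(-0.04) = 0.4840
C = 287·0.6255 − 279·0.9792·0.4840 = 179.5185 − 132.2273 = 47.2912

47.29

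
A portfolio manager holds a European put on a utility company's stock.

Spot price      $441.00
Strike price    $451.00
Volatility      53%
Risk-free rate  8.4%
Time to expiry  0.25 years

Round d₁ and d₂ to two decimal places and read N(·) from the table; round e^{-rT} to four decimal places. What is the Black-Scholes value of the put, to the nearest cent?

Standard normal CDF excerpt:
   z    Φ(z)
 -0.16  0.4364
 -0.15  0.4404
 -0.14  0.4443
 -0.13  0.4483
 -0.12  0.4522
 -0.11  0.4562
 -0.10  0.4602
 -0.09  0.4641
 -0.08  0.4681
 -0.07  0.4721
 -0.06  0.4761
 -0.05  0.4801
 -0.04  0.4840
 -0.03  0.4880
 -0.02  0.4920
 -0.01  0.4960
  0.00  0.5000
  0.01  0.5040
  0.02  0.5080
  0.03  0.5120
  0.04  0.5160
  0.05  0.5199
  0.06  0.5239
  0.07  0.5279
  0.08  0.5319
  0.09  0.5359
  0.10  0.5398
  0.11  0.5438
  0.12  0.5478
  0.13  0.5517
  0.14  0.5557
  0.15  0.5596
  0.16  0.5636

σ√T = 0.53·√0.25 = 0.2650
d₁ = [ln(441/451) + (0.084 + ½·0.53²)·0.25] / (σ√T) = (-0.0224 + 0.0561) / 0.2650 = 0.1271 which rounds to 0.13
d₂ = 0.1271 − 0.2650 = -0.1379 which rounds to -0.14
exp(−rT) = exp(−0.084·0.25) = 0.9792
N(−d₂) = N(0.14) = 0.5557;  N(−d₁) = N(-0.13) = 0.4483
P = 451·0.9792·0.5557 − 441·0.4483 = 245.4078 − 197.7003 = 47.7075

$47.71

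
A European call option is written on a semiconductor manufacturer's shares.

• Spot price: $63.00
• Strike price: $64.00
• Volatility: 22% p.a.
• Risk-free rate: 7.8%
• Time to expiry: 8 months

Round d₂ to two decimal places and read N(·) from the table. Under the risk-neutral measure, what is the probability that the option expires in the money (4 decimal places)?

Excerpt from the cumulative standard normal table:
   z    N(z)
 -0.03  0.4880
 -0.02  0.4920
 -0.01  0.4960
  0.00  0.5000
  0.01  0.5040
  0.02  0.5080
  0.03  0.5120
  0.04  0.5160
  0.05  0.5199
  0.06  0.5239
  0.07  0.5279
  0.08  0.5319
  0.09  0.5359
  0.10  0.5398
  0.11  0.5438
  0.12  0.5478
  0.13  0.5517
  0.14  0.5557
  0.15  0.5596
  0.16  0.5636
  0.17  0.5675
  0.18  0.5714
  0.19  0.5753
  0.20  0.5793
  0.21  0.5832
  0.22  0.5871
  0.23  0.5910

0.5438

T = 0.6667;  σ√T = 0.1796
d₁ = [ln(63/64) + (0.078 + ½·0.22²)·0.6667] / (σ√T) = (-0.0157 + 0.0681) / 0.1796 = 0.2916 ≈ 0.29
d₂ = 0.2916 − 0.1796 = 0.1120 ≈ 0.11
Risk-neutral Pr[S_T > K] = N(d₂) = N(0.11) = 0.5438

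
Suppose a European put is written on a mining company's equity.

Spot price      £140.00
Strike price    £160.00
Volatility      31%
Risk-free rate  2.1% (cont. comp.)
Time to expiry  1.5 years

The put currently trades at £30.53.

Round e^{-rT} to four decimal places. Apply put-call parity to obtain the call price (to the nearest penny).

exp(−rT) = exp(−0.021·1.5) = 0.9690
Put-call parity: C − P = S − K·e^(−rT) = 140 − 160·0.9690 = 140 − 155.0400 = -15.0400
C = P + (C − P) = 30.53 + (-15.0400) = 15.4900

£15.49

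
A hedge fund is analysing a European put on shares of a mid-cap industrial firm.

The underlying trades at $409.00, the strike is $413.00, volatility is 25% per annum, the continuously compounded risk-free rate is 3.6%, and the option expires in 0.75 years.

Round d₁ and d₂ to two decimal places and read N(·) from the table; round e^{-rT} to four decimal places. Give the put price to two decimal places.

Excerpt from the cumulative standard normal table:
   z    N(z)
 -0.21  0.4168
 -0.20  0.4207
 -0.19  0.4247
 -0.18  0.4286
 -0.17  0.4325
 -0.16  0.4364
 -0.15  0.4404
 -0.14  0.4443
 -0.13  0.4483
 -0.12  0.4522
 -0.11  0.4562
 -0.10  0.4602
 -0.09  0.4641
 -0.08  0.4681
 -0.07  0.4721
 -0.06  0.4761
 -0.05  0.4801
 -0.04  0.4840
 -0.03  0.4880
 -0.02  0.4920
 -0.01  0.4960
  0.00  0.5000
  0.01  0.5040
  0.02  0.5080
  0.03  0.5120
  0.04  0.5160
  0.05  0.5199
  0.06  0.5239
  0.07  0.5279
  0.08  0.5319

σ√T = 0.25·√0.75 = 0.2165
d₁ = [ln(409/413) + (0.036 + 0.25²/2)·0.75] / 0.2165 = [-0.0097 + 0.0504] / 0.2165 = 0.1880 ⇒ 0.19
d₂ = d₁ − σ√T = 0.1880 − 0.2165 = -0.0285 ⇒ -0.03
exp(−rT) = exp(−0.036·0.75) = 0.9734
N(−d₂) = N(0.03) = 0.5120;  N(−d₁) = N(-0.19) = 0.4247
P = 413·0.9734·0.5120 − 409·0.4247 = 205.8313 − 173.7023 = 32.1290

$32.13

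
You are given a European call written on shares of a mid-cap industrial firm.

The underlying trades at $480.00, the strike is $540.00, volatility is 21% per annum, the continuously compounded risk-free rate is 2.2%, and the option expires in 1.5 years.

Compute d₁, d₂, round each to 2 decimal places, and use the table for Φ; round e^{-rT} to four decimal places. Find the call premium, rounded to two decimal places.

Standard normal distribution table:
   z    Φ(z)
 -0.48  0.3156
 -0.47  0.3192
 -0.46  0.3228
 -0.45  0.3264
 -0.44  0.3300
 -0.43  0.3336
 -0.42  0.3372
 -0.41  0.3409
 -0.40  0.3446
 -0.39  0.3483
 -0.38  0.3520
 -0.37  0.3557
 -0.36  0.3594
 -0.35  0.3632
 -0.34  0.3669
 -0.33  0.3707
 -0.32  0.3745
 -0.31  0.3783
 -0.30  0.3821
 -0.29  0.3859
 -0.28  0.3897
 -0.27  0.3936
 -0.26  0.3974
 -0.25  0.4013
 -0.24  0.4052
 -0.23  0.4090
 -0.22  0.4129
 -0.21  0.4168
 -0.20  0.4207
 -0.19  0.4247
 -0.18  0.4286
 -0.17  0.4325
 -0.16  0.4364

$33.29

σ√T = 0.21·√1.5 = 0.2572
d₁ = [ln(480/540) + (0.022 + 0.21²/2)·1.5] / 0.2572 = [-0.1178 + 0.0661] / 0.2572 = -0.2010 ≈ -0.20
d₂ = d₁ − σ√T = -0.2010 − 0.2572 = -0.4582 ≈ -0.46
exp(−rT) = exp(−0.022·1.5) = 0.9675
C = 480·N(-0.20) − 540·0.9675·N(-0.46) = 480·0.4207 − 540·0.9675·0.3228 = 201.9360 − 168.6469 = 33.2891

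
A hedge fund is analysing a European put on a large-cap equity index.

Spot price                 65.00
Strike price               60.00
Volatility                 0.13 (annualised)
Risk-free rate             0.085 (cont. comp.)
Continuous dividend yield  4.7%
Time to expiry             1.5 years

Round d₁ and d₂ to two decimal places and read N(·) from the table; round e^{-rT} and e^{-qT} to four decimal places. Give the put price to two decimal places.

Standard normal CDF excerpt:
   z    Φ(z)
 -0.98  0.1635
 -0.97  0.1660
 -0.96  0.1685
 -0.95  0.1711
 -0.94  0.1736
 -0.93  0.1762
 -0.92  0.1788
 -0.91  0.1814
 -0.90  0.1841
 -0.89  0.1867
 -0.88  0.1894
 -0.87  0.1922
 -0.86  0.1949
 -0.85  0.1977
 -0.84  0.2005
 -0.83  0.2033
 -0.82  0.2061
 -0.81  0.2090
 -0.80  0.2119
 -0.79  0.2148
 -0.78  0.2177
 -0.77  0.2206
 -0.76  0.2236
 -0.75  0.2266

T = 1.5;  σ√T = 0.1592
d₁ = [ln(65/60) + (0.085 − 0.047 + ½·0.13²)·1.5] / (σ√T) = (0.0800 + 0.0697) / 0.1592 = 0.9403 → 0.94
d₂ = 0.9403 − 0.1592 = 0.7811 → 0.78
exp(−qT) = exp(−0.047·1.5) = 0.9319;  exp(−rT) = exp(−0.085·1.5) = 0.8803
P = 60·0.8803·N(-0.78) − 65·0.9319·N(-0.94) = 60·0.8803·0.2177 − 65·0.9319·0.1736 = 11.4985 − 10.5156 = 0.9829

0.98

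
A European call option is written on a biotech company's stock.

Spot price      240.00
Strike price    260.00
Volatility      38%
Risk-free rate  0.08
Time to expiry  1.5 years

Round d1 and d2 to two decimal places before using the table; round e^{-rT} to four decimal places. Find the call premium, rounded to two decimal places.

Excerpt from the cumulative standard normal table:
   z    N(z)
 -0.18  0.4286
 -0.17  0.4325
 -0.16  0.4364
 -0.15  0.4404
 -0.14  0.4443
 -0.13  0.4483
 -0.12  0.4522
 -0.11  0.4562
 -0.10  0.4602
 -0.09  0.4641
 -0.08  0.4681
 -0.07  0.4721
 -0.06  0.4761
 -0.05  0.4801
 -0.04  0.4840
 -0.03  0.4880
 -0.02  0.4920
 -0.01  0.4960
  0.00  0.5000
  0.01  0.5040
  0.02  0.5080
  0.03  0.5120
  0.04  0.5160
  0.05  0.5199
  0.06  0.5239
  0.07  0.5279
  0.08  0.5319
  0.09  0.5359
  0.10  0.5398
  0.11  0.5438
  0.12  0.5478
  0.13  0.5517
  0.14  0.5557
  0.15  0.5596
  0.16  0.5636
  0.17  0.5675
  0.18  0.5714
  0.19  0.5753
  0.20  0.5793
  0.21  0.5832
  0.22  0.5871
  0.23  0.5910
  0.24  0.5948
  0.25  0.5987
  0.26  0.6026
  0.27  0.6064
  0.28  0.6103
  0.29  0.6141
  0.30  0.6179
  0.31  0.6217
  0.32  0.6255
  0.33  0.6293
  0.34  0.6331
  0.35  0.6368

σ√T = 0.38·√1.5 = 0.4654
d₁ = [ln(240/260) + (0.08 + 0.38²/2)·1.5] / 0.4654 = [-0.0800 + 0.2283] / 0.4654 = 0.3186 → 0.32
d₂ = d₁ − σ√T = 0.3186 − 0.4654 = -0.1468 → -0.15
e^(−rT) = e^(−0.08·1.5) = 0.8869
C = 240·N(0.32) − 260·0.8869·N(-0.15) = 240·0.6255 − 260·0.8869·0.4404 = 150.1200 − 101.5536 = 48.5664

48.57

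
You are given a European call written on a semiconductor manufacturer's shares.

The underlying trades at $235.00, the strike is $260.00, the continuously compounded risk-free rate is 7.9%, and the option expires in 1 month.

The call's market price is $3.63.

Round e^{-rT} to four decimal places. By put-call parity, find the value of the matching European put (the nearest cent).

$26.91

exp(−rT) = exp(−0.079·0.08333) = 0.9934
Put-call parity: C − P = S − K·e^(−rT) = 235 − 260·0.9934 = 235 − 258.2840 = -23.2840
P = C − (C − P) = 3.63 − (-23.2840) = 26.9140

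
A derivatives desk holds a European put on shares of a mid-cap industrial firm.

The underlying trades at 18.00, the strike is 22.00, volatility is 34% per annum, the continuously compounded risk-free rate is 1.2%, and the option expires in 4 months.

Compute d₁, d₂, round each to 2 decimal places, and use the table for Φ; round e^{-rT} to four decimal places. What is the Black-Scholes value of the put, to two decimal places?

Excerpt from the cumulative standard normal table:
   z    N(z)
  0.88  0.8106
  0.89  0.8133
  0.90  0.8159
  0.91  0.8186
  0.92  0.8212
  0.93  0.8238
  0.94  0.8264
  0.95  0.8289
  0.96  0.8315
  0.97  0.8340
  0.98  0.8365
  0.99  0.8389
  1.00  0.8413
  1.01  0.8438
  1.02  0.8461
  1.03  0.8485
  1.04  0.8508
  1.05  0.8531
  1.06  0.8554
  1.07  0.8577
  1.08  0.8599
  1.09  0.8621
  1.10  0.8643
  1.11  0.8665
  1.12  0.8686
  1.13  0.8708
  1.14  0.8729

T = 0.3333;  σ√T = 0.1963
d₁ = [ln(18/22) + (0.012 + 0.34²/2)·0.3333] / 0.1963 = [-0.2007 + 0.0233] / 0.1963 = -0.9037 ⇒ -0.90
d₂ = d₁ − σ√T = -0.9037 − 0.1963 = -1.1000 ⇒ -1.10
exp(−rT) = exp(−0.012·0.3333) = 0.9960
N(−d₂) = N(1.10) = 0.8643;  N(−d₁) = N(0.90) = 0.8159
P = 22·0.9960·0.8643 − 18·0.8159 = 18.9385 − 14.6862 = 4.2523

4.25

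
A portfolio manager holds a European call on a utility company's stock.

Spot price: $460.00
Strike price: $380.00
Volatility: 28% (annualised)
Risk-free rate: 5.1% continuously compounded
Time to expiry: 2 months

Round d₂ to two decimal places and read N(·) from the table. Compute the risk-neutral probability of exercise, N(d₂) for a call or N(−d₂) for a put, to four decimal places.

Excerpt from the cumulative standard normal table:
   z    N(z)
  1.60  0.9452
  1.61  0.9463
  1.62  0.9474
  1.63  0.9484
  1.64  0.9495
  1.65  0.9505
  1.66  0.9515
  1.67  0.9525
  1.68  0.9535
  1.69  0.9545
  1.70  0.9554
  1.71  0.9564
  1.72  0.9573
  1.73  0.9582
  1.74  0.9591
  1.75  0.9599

σ√T = 0.28 × 0.4082 = 0.1143
ln(S/K) + (r + σ²/2)T = ln(460/380) + (0.051 + 0.28²/2)·0.1667 = 0.1911 + 0.0150 = 0.2061
d₁ = 0.2061 / 0.1143 = 1.8029 → 1.80
d₂ = d₁ − σ√T = 1.8029 − 0.1143 = 1.6886 → 1.69
Pr(exercise) under Q = N(d₂) = 0.9545

0.9545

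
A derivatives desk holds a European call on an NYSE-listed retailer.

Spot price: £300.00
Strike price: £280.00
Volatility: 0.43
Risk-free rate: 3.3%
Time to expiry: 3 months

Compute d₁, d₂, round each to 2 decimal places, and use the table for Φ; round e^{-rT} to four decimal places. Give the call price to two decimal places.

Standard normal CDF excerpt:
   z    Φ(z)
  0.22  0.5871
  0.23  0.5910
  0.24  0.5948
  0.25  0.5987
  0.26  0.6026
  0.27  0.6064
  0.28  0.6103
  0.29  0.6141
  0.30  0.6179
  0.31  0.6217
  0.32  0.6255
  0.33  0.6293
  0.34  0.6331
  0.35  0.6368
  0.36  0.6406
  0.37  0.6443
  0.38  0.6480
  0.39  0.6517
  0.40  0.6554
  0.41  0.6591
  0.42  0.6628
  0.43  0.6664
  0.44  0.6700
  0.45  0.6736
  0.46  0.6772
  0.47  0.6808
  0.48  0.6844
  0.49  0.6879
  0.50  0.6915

σ√T = 0.43·√0.25 = 0.2150
d₁ = [ln(300/280) + (0.033 + 0.43²/2)·0.25] / 0.2150 = [0.0690 + 0.0314] / 0.2150 = 0.4668 ⇒ 0.47
d₂ = d₁ − σ√T = 0.4668 − 0.2150 = 0.2518 ⇒ 0.25
e^(−rT) = e^(−0.033·0.25) = 0.9918
N(d₁) = N(0.47) = 0.6808;  N(d₂) = N(0.25) = 0.5987
C = 300·0.6808 − 280·0.9918·0.5987 = 204.2400 − 166.2614 = 37.9786

£37.98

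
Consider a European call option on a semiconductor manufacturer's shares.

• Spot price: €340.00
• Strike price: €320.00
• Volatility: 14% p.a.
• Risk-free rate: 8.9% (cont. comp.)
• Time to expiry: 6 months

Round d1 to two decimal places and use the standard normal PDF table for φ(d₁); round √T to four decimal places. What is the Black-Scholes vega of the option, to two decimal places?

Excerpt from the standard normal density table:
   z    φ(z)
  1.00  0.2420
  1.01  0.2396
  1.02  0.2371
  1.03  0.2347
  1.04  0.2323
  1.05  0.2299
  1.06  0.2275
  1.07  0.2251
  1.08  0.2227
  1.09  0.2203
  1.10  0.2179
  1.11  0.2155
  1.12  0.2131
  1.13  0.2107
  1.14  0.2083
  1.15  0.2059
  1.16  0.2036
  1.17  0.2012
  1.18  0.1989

σ√T = 0.14·√0.5 = 0.0990
d₁ = [ln(340/320) + (0.089 + ½·0.14²)·0.5] / (σ√T) = (0.0606 + 0.0494) / 0.0990 = 1.1114 ≈ 1.11
√T = √0.5 = 0.7071
φ(d₁) = φ(1.11) = 0.2155
vega = S·φ(d₁)·√T = 340·0.2155·0.7071 = 51.8092

51.81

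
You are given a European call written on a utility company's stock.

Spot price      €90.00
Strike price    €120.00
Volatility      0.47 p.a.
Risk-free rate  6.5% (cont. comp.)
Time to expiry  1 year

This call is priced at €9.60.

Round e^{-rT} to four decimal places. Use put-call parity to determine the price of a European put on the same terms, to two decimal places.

e^(−rT) = e^(−0.065·1) = 0.9371
Put-call parity: C − P = S − K·e^(−rT) = 90 − 120·0.9371 = 90 − 112.4520 = -22.4520
P = C − (C − P) = 9.60 − (-22.4520) = 32.0520

€32.05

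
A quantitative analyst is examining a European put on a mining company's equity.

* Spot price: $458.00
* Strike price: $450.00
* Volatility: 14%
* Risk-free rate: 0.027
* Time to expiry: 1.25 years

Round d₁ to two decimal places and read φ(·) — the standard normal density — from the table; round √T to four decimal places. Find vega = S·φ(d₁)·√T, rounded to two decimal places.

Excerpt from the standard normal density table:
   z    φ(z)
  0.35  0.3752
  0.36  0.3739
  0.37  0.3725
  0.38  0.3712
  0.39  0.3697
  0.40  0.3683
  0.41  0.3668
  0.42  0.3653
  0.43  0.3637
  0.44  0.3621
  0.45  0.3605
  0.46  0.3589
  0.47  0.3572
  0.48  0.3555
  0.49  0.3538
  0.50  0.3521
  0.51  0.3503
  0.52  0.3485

187.82

T = 1.25;  σ√T = 0.1565
d₁ = [ln(458/450) + (0.027 + 0.14²/2)·1.25] / 0.1565 = [0.0176 + 0.0460] / 0.1565 = 0.4065 which rounds to 0.41
√T = √1.25 = 1.1180
φ(d₁) = φ(0.41) = 0.3668
vega = S·φ(d₁)·√T = 458·0.3668·1.1180 = 187.8177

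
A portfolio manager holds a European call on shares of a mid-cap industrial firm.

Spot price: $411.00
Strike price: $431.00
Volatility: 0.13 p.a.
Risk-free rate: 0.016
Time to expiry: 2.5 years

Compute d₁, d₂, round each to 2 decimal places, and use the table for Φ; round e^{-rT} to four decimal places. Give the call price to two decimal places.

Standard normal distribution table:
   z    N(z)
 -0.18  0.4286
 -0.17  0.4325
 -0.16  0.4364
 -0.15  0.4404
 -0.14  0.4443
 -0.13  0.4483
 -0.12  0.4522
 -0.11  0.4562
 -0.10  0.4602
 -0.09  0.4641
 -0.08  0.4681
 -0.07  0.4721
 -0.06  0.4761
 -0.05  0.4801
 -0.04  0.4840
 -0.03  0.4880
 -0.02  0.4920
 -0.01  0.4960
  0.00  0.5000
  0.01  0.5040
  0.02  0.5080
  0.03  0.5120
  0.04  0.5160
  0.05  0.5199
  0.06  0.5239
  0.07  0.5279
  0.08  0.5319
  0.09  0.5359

σ√T = 0.13·√2.5 = 0.2055
d₁ = [ln(411/431) + (0.016 + ½·0.13²)·2.5] / (σ√T) = (-0.0475 + 0.0611) / 0.2055 = 0.0662 → 0.07
d₂ = 0.0662 − 0.2055 = -0.1393 → -0.14
e^(−rT) = e^(−0.016·2.5) = 0.9608
N(d₁) = N(0.07) = 0.5279;  N(d₂) = N(-0.14) = 0.4443
C = 411·0.5279 − 431·0.9608·0.4443 = 216.9669 − 183.9868 = 32.9801

$32.98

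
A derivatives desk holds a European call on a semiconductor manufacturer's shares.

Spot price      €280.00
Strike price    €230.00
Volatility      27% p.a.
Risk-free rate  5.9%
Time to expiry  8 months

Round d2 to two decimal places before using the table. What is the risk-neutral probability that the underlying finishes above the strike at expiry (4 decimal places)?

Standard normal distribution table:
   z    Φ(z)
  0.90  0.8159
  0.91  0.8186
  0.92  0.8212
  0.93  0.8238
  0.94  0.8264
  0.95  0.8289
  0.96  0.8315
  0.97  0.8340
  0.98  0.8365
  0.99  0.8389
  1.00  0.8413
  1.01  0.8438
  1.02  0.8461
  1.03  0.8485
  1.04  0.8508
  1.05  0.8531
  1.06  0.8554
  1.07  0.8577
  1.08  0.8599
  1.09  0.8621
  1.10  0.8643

0.8315

T = 0.6667;  σ√T = 0.2205
d₁ = [ln(280/230) + (0.059 + ½·0.27²)·0.6667] / (σ√T) = (0.1967 + 0.0636) / 0.2205 = 1.1809 which rounds to 1.18
d₂ = 1.1809 − 0.2205 = 0.9605 which rounds to 0.96
Pr(exercise) under Q = N(d₂) = 0.8315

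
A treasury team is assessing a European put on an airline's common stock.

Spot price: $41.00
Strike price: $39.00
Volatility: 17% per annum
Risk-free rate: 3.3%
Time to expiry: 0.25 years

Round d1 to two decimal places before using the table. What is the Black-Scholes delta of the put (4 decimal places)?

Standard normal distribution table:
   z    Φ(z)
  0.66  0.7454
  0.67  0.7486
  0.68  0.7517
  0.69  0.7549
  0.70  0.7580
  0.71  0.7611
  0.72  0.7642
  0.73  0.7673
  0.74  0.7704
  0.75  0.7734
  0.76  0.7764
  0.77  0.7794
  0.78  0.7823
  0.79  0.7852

σ√T = 0.17·√0.25 = 0.0850
ln(S/K) + (r + σ²/2)T = ln(41/39) + (0.033 + 0.17²/2)·0.25 = 0.0500 + 0.0119 = 0.0619
d₁ = 0.0619 / 0.0850 = 0.7279 which rounds to 0.73
N(d₁) = N(0.73) = 0.7673
Δ_put = N(d₁) − 1 = 0.7673 − 1 = -0.2327

-0.2327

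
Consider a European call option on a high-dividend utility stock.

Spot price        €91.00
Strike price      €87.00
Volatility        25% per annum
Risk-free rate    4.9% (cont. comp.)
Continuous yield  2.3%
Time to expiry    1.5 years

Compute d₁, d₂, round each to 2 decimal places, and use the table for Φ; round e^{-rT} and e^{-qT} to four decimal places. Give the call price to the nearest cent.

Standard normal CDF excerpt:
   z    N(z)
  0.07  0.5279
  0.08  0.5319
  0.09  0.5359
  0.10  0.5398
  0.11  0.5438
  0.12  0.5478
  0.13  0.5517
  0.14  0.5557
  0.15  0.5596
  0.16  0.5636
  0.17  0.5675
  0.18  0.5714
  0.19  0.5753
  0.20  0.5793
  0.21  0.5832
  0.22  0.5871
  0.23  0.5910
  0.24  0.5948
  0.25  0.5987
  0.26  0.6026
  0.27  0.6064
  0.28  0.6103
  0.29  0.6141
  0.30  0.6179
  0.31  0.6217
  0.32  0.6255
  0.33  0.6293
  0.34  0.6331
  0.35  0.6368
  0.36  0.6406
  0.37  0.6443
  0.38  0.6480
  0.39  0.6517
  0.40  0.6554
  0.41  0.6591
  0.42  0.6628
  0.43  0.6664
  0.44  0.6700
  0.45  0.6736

€14.31

σ√T = 0.25·√1.5 = 0.3062
d₁ = [ln(91/87) + (0.049 − 0.023 + 0.25²/2)·1.5] / 0.3062 = [0.0450 + 0.0859] / 0.3062 = 0.4273 which rounds to 0.43
d₂ = d₁ − σ√T = 0.4273 − 0.3062 = 0.1211 which rounds to 0.12
exp(−qT) = exp(−0.023·1.5) = 0.9661;  exp(−rT) = exp(−0.049·1.5) = 0.9291
N(d₁) = N(0.43) = 0.6664;  N(d₂) = N(0.12) = 0.5478
C = 91·0.9661·0.6664 − 87·0.9291·0.5478 = 58.5866 − 44.2796 = 14.3070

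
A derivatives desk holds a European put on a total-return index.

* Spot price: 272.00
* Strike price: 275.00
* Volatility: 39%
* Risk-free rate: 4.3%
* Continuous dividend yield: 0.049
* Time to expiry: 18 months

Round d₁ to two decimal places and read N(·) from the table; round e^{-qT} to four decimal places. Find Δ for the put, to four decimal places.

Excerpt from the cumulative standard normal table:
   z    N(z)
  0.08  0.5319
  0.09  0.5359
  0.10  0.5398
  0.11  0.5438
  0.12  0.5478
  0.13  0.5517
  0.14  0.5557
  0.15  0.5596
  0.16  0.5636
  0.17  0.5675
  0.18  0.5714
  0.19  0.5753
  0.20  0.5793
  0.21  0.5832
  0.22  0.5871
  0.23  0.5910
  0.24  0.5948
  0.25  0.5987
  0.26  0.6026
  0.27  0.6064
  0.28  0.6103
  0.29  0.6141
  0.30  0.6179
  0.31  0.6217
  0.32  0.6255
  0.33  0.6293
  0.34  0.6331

T = 1.5;  σ√T = 0.4777
d₁ = [ln(272/275) + (0.043 − 0.049 + 0.39²/2)·1.5] / 0.4777 = [-0.0110 + 0.1051] / 0.4777 = 0.1970 ⇒ 0.20
N(d₁) = N(0.20) = 0.5793
Δ_put = e^(−qT)·(N(d₁) − 1) = 0.9291·(0.5793 − 1) = -0.3909

-0.3909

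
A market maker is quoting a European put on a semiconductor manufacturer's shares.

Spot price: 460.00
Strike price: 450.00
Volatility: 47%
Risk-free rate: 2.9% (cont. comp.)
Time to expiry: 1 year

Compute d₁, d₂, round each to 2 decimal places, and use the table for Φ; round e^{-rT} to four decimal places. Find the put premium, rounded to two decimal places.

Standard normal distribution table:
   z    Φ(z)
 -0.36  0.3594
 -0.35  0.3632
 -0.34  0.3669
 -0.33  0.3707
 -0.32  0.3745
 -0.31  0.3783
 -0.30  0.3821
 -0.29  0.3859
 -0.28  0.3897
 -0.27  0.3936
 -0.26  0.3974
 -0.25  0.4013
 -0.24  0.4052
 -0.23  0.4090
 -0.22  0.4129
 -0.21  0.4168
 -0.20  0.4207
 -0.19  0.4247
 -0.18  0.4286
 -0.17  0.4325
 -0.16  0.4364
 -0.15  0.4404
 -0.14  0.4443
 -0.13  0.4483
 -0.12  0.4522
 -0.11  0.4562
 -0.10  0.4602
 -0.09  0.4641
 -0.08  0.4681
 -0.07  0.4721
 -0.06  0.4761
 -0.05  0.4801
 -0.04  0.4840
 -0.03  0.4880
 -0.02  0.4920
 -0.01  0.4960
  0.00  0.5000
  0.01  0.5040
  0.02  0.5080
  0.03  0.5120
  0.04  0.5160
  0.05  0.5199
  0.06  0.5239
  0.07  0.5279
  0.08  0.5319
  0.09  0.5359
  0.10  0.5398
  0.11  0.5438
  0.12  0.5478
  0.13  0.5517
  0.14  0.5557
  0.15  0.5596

σ√T = 0.47·√1 = 0.4700
d₁ = [ln(460/450) + (0.029 + 0.47²/2)·1] / 0.4700 = [0.0220 + 0.1394] / 0.4700 = 0.3435 ⇒ 0.34
d₂ = d₁ − σ√T = 0.3435 − 0.4700 = -0.1265 ⇒ -0.13
e^(−rT) = e^(−0.029·1) = 0.9714
N(−d₂) = N(0.13) = 0.5517;  N(−d₁) = N(-0.34) = 0.3669
P = 450·0.9714·0.5517 − 460·0.3669 = 241.1646 − 168.7740 = 72.3906

72.39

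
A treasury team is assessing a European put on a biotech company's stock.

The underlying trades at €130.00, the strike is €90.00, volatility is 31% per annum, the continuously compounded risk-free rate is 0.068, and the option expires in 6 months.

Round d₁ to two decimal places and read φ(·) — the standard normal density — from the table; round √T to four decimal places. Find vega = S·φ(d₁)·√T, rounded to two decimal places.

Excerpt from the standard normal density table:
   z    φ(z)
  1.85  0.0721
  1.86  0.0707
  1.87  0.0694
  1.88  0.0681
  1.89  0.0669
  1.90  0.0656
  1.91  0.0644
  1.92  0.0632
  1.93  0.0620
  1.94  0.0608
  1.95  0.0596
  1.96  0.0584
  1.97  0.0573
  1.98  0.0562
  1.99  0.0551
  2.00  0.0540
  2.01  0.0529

5.59

σ√T = 0.31 × 0.7071 = 0.2192
ln(S/K) + (r + σ²/2)T = ln(130/90) + (0.068 + 0.31²/2)·0.5 = 0.3677 + 0.0580 = 0.4257
d₁ = 0.4257 / 0.2192 = 1.9423 → 1.94
√T = √0.5 = 0.7071
φ(d₁) = φ(1.94) = 0.0608
vega = S·φ(d₁)·√T = 130·0.0608·0.7071 = 5.5889
(The call has the same vega.)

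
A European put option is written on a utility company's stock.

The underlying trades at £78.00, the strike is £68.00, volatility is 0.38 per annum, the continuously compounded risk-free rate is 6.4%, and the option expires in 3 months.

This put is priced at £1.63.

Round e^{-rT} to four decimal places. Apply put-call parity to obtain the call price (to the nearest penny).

exp(−rT) = exp(−0.064·0.25) = 0.9841
Put-call parity: C − P = S − K·e^(−rT) = 78 − 68·0.9841 = 78 − 66.9188 = 11.0812
C = P + (C − P) = 1.63 + (11.0812) = 12.7112

£12.71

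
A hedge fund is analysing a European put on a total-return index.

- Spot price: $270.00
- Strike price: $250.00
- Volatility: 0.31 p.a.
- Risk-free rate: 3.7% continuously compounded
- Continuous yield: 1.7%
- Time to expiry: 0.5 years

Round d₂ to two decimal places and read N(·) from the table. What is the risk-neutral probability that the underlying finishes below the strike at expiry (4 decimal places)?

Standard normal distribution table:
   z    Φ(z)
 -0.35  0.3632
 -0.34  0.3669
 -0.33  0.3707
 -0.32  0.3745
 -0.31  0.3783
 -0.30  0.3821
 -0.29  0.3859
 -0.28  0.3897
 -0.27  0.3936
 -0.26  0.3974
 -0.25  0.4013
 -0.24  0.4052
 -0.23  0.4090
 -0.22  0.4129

0.3859

σ√T = 0.31 × 0.7071 = 0.2192
d₁ = [ln(270/250) + (0.037 − 0.017 + 0.31²/2)·0.5] / 0.2192 = [0.0770 + 0.0340] / 0.2192 = 0.5063 which rounds to 0.51
d₂ = d₁ − σ√T = 0.5063 − 0.2192 = 0.2871 which rounds to 0.29
Risk-neutral Pr[S_T < K] = N(−d₂) = N(-0.29) = 0.3859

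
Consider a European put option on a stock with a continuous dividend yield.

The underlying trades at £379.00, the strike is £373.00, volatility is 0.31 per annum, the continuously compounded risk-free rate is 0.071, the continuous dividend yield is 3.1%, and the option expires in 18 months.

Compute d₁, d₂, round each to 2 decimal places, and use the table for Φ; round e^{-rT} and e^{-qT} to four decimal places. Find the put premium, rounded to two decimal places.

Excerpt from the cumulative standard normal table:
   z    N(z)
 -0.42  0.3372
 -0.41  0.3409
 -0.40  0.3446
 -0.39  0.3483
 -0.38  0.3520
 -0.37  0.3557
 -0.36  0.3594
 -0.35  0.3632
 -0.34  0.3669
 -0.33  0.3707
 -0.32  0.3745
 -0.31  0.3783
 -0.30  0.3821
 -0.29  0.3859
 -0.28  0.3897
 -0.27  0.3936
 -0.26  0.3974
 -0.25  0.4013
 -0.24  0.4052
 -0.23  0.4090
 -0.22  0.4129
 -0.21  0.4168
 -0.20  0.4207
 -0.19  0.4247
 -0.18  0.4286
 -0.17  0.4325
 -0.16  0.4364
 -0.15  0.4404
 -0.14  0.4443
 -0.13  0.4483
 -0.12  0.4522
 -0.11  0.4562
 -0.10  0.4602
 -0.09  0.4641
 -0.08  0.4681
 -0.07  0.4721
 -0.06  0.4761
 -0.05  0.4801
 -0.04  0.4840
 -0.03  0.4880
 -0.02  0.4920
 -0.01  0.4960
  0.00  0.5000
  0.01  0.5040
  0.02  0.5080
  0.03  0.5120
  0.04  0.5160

σ√T = 0.31·√1.5 = 0.3797
ln(S/K) + (r − q + σ²/2)T = ln(379/373) + (0.071 − 0.031 + 0.31²/2)·1.5 = 0.0160 + 0.1321 = 0.1480
d₁ = 0.1480 / 0.3797 = 0.3899 which rounds to 0.39
d₂ = d₁ − σ√T = 0.3899 − 0.3797 = 0.0102 which rounds to 0.01
exp(−qT) = exp(−0.031·1.5) = 0.9546;  exp(−rT) = exp(−0.071·1.5) = 0.8990
N(−d₂) = N(-0.01) = 0.4960;  N(−d₁) = N(-0.39) = 0.3483
P = 373·0.8990·0.4960 − 379·0.9546·0.3483 = 166.3222 − 126.0126 = 40.3096

£40.31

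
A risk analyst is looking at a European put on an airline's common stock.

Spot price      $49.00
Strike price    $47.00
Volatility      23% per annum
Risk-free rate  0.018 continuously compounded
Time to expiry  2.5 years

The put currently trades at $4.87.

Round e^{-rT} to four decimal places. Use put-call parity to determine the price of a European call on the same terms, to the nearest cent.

$8.94

exp(−rT) = exp(−0.018·2.5) = 0.9560
Put-call parity: C − P = S − K·e^(−rT) = 49 − 47·0.9560 = 49 − 44.9320 = 4.0680
C = P + (C − P) = 4.87 + (4.0680) = 8.9380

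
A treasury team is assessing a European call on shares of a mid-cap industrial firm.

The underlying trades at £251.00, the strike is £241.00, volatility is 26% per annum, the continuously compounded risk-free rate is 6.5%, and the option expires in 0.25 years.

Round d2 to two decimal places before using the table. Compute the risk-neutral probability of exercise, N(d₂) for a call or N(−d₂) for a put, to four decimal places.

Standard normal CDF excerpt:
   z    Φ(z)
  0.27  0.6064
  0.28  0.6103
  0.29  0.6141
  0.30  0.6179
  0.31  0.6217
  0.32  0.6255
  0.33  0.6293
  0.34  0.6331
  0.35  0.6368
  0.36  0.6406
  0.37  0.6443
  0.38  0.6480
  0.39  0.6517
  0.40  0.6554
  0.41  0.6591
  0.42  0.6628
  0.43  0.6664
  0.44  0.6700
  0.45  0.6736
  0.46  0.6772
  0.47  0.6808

σ√T = 0.26 × 0.5000 = 0.1300
d₁ = [ln(251/241) + (0.065 + 0.26²/2)·0.25] / 0.1300 = [0.0407 + 0.0247] / 0.1300 = 0.5027 → 0.50
d₂ = d₁ − σ√T = 0.5027 − 0.1300 = 0.3727 → 0.37
Pr(exercise) under Q = N(d₂) = 0.6443

0.6443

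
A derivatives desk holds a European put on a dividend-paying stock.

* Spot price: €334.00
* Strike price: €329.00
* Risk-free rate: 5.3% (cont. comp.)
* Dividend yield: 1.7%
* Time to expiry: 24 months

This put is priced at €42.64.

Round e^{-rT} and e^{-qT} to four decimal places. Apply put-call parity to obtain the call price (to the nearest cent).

€69.58

exp(−qT) = exp(−0.017·2) = 0.9666;  exp(−rT) = exp(−0.053·2) = 0.8994
Put-call parity: C − P = S·e^(−qT) − K·e^(−rT) = 334·0.9666 − 329·0.8994 = 322.8444 − 295.9026 = 26.9418
C = P + (C − P) = 42.64 + (26.9418) = 69.5818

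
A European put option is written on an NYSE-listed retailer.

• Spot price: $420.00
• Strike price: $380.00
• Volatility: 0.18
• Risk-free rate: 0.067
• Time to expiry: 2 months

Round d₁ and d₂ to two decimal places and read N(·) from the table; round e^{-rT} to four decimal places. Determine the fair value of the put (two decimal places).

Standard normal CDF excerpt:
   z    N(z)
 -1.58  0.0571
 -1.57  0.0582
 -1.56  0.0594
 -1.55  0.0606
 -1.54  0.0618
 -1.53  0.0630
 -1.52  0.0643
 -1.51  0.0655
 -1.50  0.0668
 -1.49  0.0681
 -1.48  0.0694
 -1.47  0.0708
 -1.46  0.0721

$0.63

σ√T = 0.18 × 0.4082 = 0.0735
ln(S/K) + (r + σ²/2)T = ln(420/380) + (0.067 + 0.18²/2)·0.1667 = 0.1001 + 0.0139 = 0.1140
d₁ = 0.1140 / 0.0735 = 1.5507 ≈ 1.55
d₂ = d₁ − σ√T = 1.5507 − 0.0735 = 1.4772 ≈ 1.48
exp(−rT) = exp(−0.067·0.1667) = 0.9889
P = 380·0.9889·N(-1.48) − 420·N(-1.55) = 380·0.9889·0.0694 − 420·0.0606 = 26.0793 − 25.4520 = 0.6273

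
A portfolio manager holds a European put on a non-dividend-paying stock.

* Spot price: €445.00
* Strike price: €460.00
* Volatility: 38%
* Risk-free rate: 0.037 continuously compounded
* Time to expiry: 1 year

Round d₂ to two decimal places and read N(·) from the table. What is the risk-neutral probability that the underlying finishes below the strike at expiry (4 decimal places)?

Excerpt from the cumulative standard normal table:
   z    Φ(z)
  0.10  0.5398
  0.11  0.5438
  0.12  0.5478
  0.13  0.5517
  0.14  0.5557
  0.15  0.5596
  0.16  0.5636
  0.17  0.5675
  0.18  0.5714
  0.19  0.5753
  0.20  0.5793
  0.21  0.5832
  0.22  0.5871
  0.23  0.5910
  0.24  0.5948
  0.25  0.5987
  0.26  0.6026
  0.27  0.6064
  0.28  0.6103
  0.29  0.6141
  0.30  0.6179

σ√T = 0.38 × 1.0000 = 0.3800
ln(S/K) + (r + σ²/2)T = ln(445/460) + (0.037 + 0.38²/2)·1 = -0.0332 + 0.1092 = 0.0760
d₁ = 0.0760 / 0.3800 = 0.2001 ≈ 0.20
d₂ = d₁ − σ√T = 0.2001 − 0.3800 = -0.1799 ≈ -0.18
Risk-neutral Pr[S_T < K] = N(−d₂) = N(0.18) = 0.5714

0.5714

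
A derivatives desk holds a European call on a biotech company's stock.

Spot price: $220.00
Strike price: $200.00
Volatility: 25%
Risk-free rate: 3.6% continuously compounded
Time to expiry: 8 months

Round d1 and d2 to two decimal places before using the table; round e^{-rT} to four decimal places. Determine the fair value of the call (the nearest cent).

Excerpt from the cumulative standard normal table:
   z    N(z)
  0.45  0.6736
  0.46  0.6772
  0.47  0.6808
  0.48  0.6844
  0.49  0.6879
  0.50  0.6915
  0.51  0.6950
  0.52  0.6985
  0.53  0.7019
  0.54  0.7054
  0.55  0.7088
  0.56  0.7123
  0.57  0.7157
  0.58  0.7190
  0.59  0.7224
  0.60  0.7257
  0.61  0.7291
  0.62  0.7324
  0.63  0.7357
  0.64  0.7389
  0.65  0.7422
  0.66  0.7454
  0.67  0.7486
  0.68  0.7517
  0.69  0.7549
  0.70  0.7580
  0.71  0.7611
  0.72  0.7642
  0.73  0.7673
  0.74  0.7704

σ√T = 0.25·√0.6667 = 0.2041
d₁ = [ln(220/200) + (0.036 + ½·0.25²)·0.6667] / (σ√T) = (0.0953 + 0.0448) / 0.2041 = 0.6866 ≈ 0.69
d₂ = 0.6866 − 0.2041 = 0.4824 ≈ 0.48
e^(−rT) = e^(−0.036·0.6667) = 0.9763
C = 220·N(0.69) − 200·0.9763·N(0.48) = 220·0.7549 − 200·0.9763·0.6844 = 166.0780 − 133.6359 = 32.4421

$32.44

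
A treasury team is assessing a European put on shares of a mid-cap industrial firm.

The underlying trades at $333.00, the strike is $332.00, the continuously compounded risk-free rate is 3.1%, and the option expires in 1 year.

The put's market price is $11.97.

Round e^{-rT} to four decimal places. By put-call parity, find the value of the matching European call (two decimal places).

exp(−rT) = exp(−0.031·1) = 0.9695
Put-call parity: C − P = S − K·e^(−rT) = 333 − 332·0.9695 = 333 − 321.8740 = 11.1260
C = P + (C − P) = 11.97 + (11.1260) = 23.0960

$23.10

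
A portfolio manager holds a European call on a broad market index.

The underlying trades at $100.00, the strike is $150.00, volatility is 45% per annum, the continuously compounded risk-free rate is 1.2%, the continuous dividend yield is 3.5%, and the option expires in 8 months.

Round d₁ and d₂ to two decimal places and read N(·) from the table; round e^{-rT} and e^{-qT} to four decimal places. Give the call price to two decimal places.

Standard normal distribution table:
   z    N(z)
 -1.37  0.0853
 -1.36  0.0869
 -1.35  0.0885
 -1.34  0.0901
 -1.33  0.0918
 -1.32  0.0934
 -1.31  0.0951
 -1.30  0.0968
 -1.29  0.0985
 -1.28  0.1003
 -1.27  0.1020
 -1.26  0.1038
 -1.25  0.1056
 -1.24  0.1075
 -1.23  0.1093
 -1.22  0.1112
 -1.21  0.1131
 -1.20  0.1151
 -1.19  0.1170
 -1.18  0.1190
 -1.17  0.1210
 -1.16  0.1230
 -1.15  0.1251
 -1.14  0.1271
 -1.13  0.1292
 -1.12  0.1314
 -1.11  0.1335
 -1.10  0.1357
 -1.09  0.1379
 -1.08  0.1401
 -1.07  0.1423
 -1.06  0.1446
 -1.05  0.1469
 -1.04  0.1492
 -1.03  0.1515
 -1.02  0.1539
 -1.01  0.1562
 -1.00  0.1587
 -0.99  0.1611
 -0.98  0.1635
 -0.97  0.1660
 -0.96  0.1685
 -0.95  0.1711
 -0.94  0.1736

σ√T = 0.45·√0.6667 = 0.3674
d₁ = [ln(100/150) + (0.012 − 0.035 + 0.45²/2)·0.6667] / 0.3674 = [-0.4055 + 0.0522] / 0.3674 = -0.9616 → -0.96
d₂ = d₁ − σ√T = -0.9616 − 0.3674 = -1.3290 → -1.33
e^(−qT) = e^(−0.035·0.6667) = 0.9769;  e^(−rT) = e^(−0.012·0.6667) = 0.9920
C = 100·0.9769·N(-0.96) − 150·0.9920·N(-1.33) = 100·0.9769·0.1685 − 150·0.9920·0.0918 = 16.4608 − 13.6598 = 2.8009

$2.80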